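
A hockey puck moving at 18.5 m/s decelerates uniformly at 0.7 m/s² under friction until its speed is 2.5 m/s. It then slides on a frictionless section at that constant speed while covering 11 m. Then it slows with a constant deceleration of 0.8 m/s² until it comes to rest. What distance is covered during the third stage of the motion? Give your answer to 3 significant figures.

Phase 1 (decelerating): v₀ = 18.5 m/s, a = -0.7 m/s².
v = v₀ + at → t = (2.5 − 18.5) / -0.7 = 22.9 s
v² = v₀² + 2aΔx → Δx = (2.5² − 18.5²)/(2·-0.7) = 240 m

Phase 2 (constant speed): v₀ = 2.50 m/s, a = 0 m/s².
Constant speed: t = d/v = 11/2.50 = 4.40 s

Phase 3 (decelerating): v₀ = 2.50 m/s, a = -0.8 m/s².
v = v₀ + at → t = (0 − 2.50) / -0.8 = 3.12 s
v² = v₀² + 2aΔx → Δx = (0² − 2.50²)/(2·-0.8) = 3.91 m
Distance in phase 3 = 3.91 m

3.91 m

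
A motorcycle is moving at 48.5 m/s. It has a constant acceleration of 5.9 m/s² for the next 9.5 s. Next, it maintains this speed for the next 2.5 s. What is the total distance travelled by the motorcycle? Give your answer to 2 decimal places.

988.36 m

Phase 1 (accelerating): v₀ = 48.5 m/s, a = 5.9 m/s².
v = v₀ + at = 48.5 + (5.9)(9.5) = 105 m/s
Δx = v₀t + ½at² = 48.5·9.5 + 0.5·5.9·9.5² = 727 m

Phase 2 (constant speed): v₀ = 105 m/s, a = 0 m/s².
v = v₀ + at = 105 + (0)(2.5) = 105 m/s
Δx = v₀t + ½at² = 105·2.5 + 0.5·0·2.5² = 261 m
Total distance = 727 + 261 = 988 m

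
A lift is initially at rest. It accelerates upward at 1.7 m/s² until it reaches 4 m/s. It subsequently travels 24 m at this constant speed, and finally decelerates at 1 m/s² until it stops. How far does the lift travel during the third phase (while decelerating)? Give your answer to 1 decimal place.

Phase 1 (accelerating): v₀ = 0 m/s, a = 1.7 m/s².
v = v₀ + at → t = (4 − 0) / 1.7 = 2.35 s
v² = v₀² + 2aΔx → Δx = (4² − 0²)/(2·1.7) = 4.71 m

Phase 2 (constant speed): v₀ = 4.00 m/s, a = 0 m/s².
Constant speed: t = d/v = 24/4.00 = 6.00 s

Phase 3 (decelerating): v₀ = 4.00 m/s, a = -1 m/s².
v = v₀ + at → t = (0 − 4.00) / -1 = 4.00 s
v² = v₀² + 2aΔx → Δx = (0² − 4.00²)/(2·-1) = 8.00 m
Distance in phase 3 = 8.00 m

8.0 m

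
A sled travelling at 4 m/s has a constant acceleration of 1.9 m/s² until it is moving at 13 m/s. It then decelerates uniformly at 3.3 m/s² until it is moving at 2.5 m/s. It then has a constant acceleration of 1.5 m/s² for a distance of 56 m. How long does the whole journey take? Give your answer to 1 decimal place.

Phase 1 (accelerating): v₀ = 4.00 m/s, a = 1.9 m/s².
v = v₀ + at → t = (13 − 4.00) / 1.9 = 4.74 s
v² = v₀² + 2aΔx → Δx = (13² − 4.00²)/(2·1.9) = 40.3 m

Phase 2 (decelerating): v₀ = 13.0 m/s, a = -3.3 m/s².
v = v₀ + at → t = (2.5 − 13.0) / -3.3 = 3.18 s
v² = v₀² + 2aΔx → Δx = (2.5² − 13.0²)/(2·-3.3) = 24.7 m

Phase 3 (accelerating): v₀ = 2.50 m/s, a = 1.5 m/s².
v² = v₀² + 2aΔx = 2.50² + 2·1.5·56 = 174 → v = 13.2 m/s
t = (v − v₀)/a = (13.2 − 2.50)/1.5 = 7.13 s
Total time = 4.74 + 3.18 + 7.13 = 15.1 s

15.1 s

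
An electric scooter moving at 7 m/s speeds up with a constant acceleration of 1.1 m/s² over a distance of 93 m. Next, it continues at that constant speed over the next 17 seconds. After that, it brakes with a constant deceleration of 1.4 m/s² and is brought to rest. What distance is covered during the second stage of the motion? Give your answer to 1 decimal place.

Phase 1 (accelerating): v₀ = 7.00 m/s, a = 1.1 m/s².
v² = v₀² + 2aΔx = 7.00² + 2·1.1·93 = 254 → v = 15.9 m/s
t = (v − v₀)/a = (15.9 − 7.00)/1.1 = 8.11 s

Phase 2 (constant speed): v₀ = 15.9 m/s, a = 0 m/s².
v = v₀ + at = 15.9 + (0)(17) = 15.9 m/s
Δx = v₀t + ½at² = 15.9·17 + 0.5·0·17² = 271 m
Distance in phase 2 = 271 m

270.7 m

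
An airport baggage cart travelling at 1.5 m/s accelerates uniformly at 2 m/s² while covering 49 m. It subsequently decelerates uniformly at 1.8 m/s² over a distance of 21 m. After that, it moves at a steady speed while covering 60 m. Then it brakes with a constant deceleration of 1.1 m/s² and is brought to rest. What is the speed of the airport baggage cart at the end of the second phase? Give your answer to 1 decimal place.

Phase 1 (accelerating): v₀ = 1.50 m/s, a = 2 m/s².
v² = v₀² + 2aΔx = 1.50² + 2·2·49 = 198 → v = 14.1 m/s
t = (v − v₀)/a = (14.1 − 1.50)/2 = 6.29 s

Phase 2 (decelerating): v₀ = 14.1 m/s, a = -1.8 m/s².
v² = v₀² + 2aΔx = 14.1² + 2·-1.8·21 = 123 → v = 11.1 m/s
t = (v − v₀)/a = (11.1 − 14.1)/-1.8 = 1.67 s
Speed at end of phase 2 = 11.1 m/s

11.1 m/s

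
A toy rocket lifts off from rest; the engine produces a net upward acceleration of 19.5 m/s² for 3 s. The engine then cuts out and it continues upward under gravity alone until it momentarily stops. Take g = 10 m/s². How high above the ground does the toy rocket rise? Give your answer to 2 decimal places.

Phase 1 (powered ascent): v₀ = 0 m/s, a = 19.5 m/s².
v = v₀ + at = 0 + (19.5)(3) = 58.5 m/s
Δx = v₀t + ½at² = 0·3 + 0.5·19.5·3² = 87.8 m

Phase 2 (coasting upward): v₀ = 58.5 m/s, a = -10 m/s².
v = v₀ + at → t = (0 − 58.5) / -10 = 5.85 s
v² = v₀² + 2aΔx → Δx = (0² − 58.5²)/(2·-10) = 171 m
Maximum height = 87.8 + 171 = 259 m

258.86 m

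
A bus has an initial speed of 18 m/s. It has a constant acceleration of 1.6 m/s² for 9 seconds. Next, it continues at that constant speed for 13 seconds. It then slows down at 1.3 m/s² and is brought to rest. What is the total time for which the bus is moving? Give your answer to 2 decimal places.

46.92 s

Phase 1 (accelerating): v₀ = 18.0 m/s, a = 1.6 m/s².
v = v₀ + at = 18.0 + (1.6)(9) = 32.4 m/s
Δx = v₀t + ½at² = 18.0·9 + 0.5·1.6·9² = 227 m

Phase 2 (constant speed): v₀ = 32.4 m/s, a = 0 m/s².
v = v₀ + at = 32.4 + (0)(13) = 32.4 m/s
Δx = v₀t + ½at² = 32.4·13 + 0.5·0·13² = 421 m

Phase 3 (decelerating): v₀ = 32.4 m/s, a = -1.3 m/s².
v = v₀ + at → t = (0 − 32.4) / -1.3 = 24.9 s
v² = v₀² + 2aΔx → Δx = (0² − 32.4²)/(2·-1.3) = 404 m
Total time = 9.00 + 13.0 + 24.9 = 46.9 s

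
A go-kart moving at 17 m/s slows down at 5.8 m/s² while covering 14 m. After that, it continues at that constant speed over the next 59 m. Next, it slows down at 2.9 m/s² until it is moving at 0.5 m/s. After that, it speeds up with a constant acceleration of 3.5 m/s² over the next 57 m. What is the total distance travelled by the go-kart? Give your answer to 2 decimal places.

151.78 m

Phase 1 (decelerating): v₀ = 17.0 m/s, a = -5.8 m/s².
v² = v₀² + 2aΔx = 17.0² + 2·-5.8·14 = 127 → v = 11.3 m/s
t = (v − v₀)/a = (11.3 − 17.0)/-5.8 = 0.991 s

Phase 2 (constant speed): v₀ = 11.3 m/s, a = 0 m/s².
Constant speed: t = d/v = 59/11.3 = 5.24 s

Phase 3 (decelerating): v₀ = 11.3 m/s, a = -2.9 m/s².
v = v₀ + at → t = (0.5 − 11.3) / -2.9 = 3.71 s
v² = v₀² + 2aΔx → Δx = (0.5² − 11.3²)/(2·-2.9) = 21.8 m

Phase 4 (accelerating): v₀ = 0.500 m/s, a = 3.5 m/s².
v² = v₀² + 2aΔx = 0.500² + 2·3.5·57 = 399 → v = 20.0 m/s
t = (v − v₀)/a = (20.0 − 0.500)/3.5 = 5.57 s
Total distance = 14.0 + 59.0 + 21.8 + 57.0 = 152 m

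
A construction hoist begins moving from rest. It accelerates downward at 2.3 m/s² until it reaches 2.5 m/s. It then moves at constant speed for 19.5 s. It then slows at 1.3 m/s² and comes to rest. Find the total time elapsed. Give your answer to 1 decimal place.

22.5 s

Phase 1 (accelerating): v₀ = 0 m/s, a = 2.3 m/s².
v = v₀ + at → t = (2.5 − 0) / 2.3 = 1.09 s
v² = v₀² + 2aΔx → Δx = (2.5² − 0²)/(2·2.3) = 1.36 m

Phase 2 (constant speed): v₀ = 2.50 m/s, a = 0 m/s².
v = v₀ + at = 2.50 + (0)(19.5) = 2.50 m/s
Δx = v₀t + ½at² = 2.50·19.5 + 0.5·0·19.5² = 48.8 m

Phase 3 (decelerating): v₀ = 2.50 m/s, a = -1.3 m/s².
v = v₀ + at → t = (0 − 2.50) / -1.3 = 1.92 s
v² = v₀² + 2aΔx → Δx = (0² − 2.50²)/(2·-1.3) = 2.40 m
Total time = 1.09 + 19.5 + 1.92 = 22.5 s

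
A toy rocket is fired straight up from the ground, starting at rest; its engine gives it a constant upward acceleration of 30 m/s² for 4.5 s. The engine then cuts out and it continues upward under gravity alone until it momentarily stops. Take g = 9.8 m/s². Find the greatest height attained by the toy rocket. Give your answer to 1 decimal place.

1233.6 m

Phase 1 (powered ascent): v₀ = 0 m/s, a = 30 m/s².
v = v₀ + at = 0 + (30)(4.5) = 135 m/s
Δx = v₀t + ½at² = 0·4.5 + 0.5·30·4.5² = 304 m

Phase 2 (coasting upward): v₀ = 135 m/s, a = -9.8 m/s².
v = v₀ + at → t = (0 − 135) / -9.8 = 13.8 s
v² = v₀² + 2aΔx → Δx = (0² − 135²)/(2·-9.8) = 930 m
Maximum height = 304 + 930 = 1230 m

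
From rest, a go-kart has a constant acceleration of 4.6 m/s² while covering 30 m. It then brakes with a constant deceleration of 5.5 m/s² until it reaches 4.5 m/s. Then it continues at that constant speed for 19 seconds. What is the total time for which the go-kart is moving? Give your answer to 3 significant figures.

24.8 s

Phase 1 (accelerating): v₀ = 0 m/s, a = 4.6 m/s².
v² = v₀² + 2aΔx = 0² + 2·4.6·30 = 276 → v = 16.6 m/s
t = (v − v₀)/a = (16.6 − 0)/4.6 = 3.61 s

Phase 2 (decelerating): v₀ = 16.6 m/s, a = -5.5 m/s².
v = v₀ + at → t = (4.5 − 16.6) / -5.5 = 2.20 s
v² = v₀² + 2aΔx → Δx = (4.5² − 16.6²)/(2·-5.5) = 23.2 m

Phase 3 (constant speed): v₀ = 4.50 m/s, a = 0 m/s².
v = v₀ + at = 4.50 + (0)(19) = 4.50 m/s
Δx = v₀t + ½at² = 4.50·19 + 0.5·0·19² = 85.5 m
Total time = 3.61 + 2.20 + 19.0 = 24.8 s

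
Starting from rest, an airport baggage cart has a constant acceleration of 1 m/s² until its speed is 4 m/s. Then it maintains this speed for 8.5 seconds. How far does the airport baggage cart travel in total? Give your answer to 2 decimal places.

Phase 1 (accelerating): v₀ = 0 m/s, a = 1 m/s².
v = v₀ + at → t = (4 − 0) / 1 = 4.00 s
v² = v₀² + 2aΔx → Δx = (4² − 0²)/(2·1) = 8.00 m

Phase 2 (constant speed): v₀ = 4.00 m/s, a = 0 m/s².
v = v₀ + at = 4.00 + (0)(8.5) = 4.00 m/s
Δx = v₀t + ½at² = 4.00·8.5 + 0.5·0·8.5² = 34.0 m
Total distance = 8.00 + 34.0 = 42.0 m

42.00 m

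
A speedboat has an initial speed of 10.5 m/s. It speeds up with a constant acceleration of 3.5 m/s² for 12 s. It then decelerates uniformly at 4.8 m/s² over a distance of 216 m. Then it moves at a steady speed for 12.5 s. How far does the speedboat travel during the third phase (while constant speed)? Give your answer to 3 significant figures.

Phase 1 (accelerating): v₀ = 10.5 m/s, a = 3.5 m/s².
v = v₀ + at = 10.5 + (3.5)(12) = 52.5 m/s
Δx = v₀t + ½at² = 10.5·12 + 0.5·3.5·12² = 378 m

Phase 2 (decelerating): v₀ = 52.5 m/s, a = -4.8 m/s².
v² = v₀² + 2aΔx = 52.5² + 2·-4.8·216 = 683 → v = 26.1 m/s
t = (v − v₀)/a = (26.1 − 52.5)/-4.8 = 5.49 s

Phase 3 (constant speed): v₀ = 26.1 m/s, a = 0 m/s².
v = v₀ + at = 26.1 + (0)(12.5) = 26.1 m/s
Δx = v₀t + ½at² = 26.1·12.5 + 0.5·0·12.5² = 327 m
Distance in phase 3 = 327 m

327 m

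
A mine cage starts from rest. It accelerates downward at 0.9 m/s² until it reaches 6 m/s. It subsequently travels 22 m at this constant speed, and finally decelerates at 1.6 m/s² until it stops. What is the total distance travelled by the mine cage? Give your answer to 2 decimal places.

53.25 m

Phase 1 (accelerating): v₀ = 0 m/s, a = 0.9 m/s².
v = v₀ + at → t = (6 − 0) / 0.9 = 6.67 s
v² = v₀² + 2aΔx → Δx = (6² − 0²)/(2·0.9) = 20.0 m

Phase 2 (constant speed): v₀ = 6.00 m/s, a = 0 m/s².
Constant speed: t = d/v = 22/6.00 = 3.67 s

Phase 3 (decelerating): v₀ = 6.00 m/s, a = -1.6 m/s².
v = v₀ + at → t = (0 − 6.00) / -1.6 = 3.75 s
v² = v₀² + 2aΔx → Δx = (0² − 6.00²)/(2·-1.6) = 11.2 m
Total distance = 20.0 + 22.0 + 11.2 = 53.2 m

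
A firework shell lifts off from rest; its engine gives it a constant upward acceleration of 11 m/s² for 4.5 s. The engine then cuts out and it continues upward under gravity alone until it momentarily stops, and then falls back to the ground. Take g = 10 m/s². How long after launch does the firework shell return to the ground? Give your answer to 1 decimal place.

Phase 1 (powered ascent): v₀ = 0 m/s, a = 11 m/s².
v = v₀ + at = 0 + (11)(4.5) = 49.5 m/s
Δx = v₀t + ½at² = 0·4.5 + 0.5·11·4.5² = 111 m

Phase 2 (coasting upward): v₀ = 49.5 m/s, a = -10 m/s².
v = v₀ + at → t = (0 − 49.5) / -10 = 4.95 s
v² = v₀² + 2aΔx → Δx = (0² − 49.5²)/(2·-10) = 123 m

Phase 3 (free fall): v₀ = 0 m/s, a = -10 m/s².
Falls 234 m from rest: t = √(2·234/10) = 6.84 s; v = g·t = 68.4 m/s.
Total time = 4.50 + 4.95 + 6.84 = 16.3 s

16.3 s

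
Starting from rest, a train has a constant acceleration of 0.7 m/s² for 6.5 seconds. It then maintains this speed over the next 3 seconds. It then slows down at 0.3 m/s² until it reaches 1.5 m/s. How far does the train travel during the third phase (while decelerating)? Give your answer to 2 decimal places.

30.75 m

Phase 1 (accelerating): v₀ = 0 m/s, a = 0.7 m/s².
v = v₀ + at = 0 + (0.7)(6.5) = 4.55 m/s
Δx = v₀t + ½at² = 0·6.5 + 0.5·0.7·6.5² = 14.8 m

Phase 2 (constant speed): v₀ = 4.55 m/s, a = 0 m/s².
v = v₀ + at = 4.55 + (0)(3) = 4.55 m/s
Δx = v₀t + ½at² = 4.55·3 + 0.5·0·3² = 13.6 m

Phase 3 (decelerating): v₀ = 4.55 m/s, a = -0.3 m/s².
v = v₀ + at → t = (1.5 − 4.55) / -0.3 = 10.2 s
v² = v₀² + 2aΔx → Δx = (1.5² − 4.55²)/(2·-0.3) = 30.8 m
Distance in phase 3 = 30.8 m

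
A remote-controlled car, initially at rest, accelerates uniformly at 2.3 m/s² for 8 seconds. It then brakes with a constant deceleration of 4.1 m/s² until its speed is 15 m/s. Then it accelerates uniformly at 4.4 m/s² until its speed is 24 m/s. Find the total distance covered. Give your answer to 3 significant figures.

Phase 1 (accelerating): v₀ = 0 m/s, a = 2.3 m/s².
v = v₀ + at = 0 + (2.3)(8) = 18.4 m/s
Δx = v₀t + ½at² = 0·8 + 0.5·2.3·8² = 73.6 m

Phase 2 (decelerating): v₀ = 18.4 m/s, a = -4.1 m/s².
v = v₀ + at → t = (15 − 18.4) / -4.1 = 0.829 s
v² = v₀² + 2aΔx → Δx = (15² − 18.4²)/(2·-4.1) = 13.8 m

Phase 3 (accelerating): v₀ = 15.0 m/s, a = 4.4 m/s².
v = v₀ + at → t = (24 − 15.0) / 4.4 = 2.05 s
v² = v₀² + 2aΔx → Δx = (24² − 15.0²)/(2·4.4) = 39.9 m
Total distance = 73.6 + 13.8 + 39.9 = 127 m

127 m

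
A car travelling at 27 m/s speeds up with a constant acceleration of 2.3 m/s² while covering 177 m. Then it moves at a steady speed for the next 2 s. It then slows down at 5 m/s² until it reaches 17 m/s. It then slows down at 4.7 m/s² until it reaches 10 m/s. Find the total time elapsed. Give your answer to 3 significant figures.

13.3 s

Phase 1 (accelerating): v₀ = 27.0 m/s, a = 2.3 m/s².
v² = v₀² + 2aΔx = 27.0² + 2·2.3·177 = 1540 → v = 39.3 m/s
t = (v − v₀)/a = (39.3 − 27.0)/2.3 = 5.34 s

Phase 2 (constant speed): v₀ = 39.3 m/s, a = 0 m/s².
v = v₀ + at = 39.3 + (0)(2) = 39.3 m/s
Δx = v₀t + ½at² = 39.3·2 + 0.5·0·2² = 78.6 m

Phase 3 (decelerating): v₀ = 39.3 m/s, a = -5 m/s².
v = v₀ + at → t = (17 − 39.3) / -5 = 4.46 s
v² = v₀² + 2aΔx → Δx = (17² − 39.3²)/(2·-5) = 125 m

Phase 4 (decelerating): v₀ = 17.0 m/s, a = -4.7 m/s².
v = v₀ + at → t = (10 − 17.0) / -4.7 = 1.49 s
v² = v₀² + 2aΔx → Δx = (10² − 17.0²)/(2·-4.7) = 20.1 m
Total time = 5.34 + 2.00 + 4.46 + 1.49 = 13.3 s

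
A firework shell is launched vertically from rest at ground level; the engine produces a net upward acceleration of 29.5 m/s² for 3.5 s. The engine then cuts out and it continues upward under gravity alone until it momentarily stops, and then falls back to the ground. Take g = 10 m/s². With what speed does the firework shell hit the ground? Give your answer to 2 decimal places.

Phase 1 (powered ascent): v₀ = 0 m/s, a = 29.5 m/s².
v = v₀ + at = 0 + (29.5)(3.5) = 103 m/s
Δx = v₀t + ½at² = 0·3.5 + 0.5·29.5·3.5² = 181 m

Phase 2 (coasting upward): v₀ = 103 m/s, a = -10 m/s².
v = v₀ + at → t = (0 − 103) / -10 = 10.3 s
v² = v₀² + 2aΔx → Δx = (0² − 103²)/(2·-10) = 533 m

Phase 3 (free fall): v₀ = 0 m/s, a = -10 m/s².
Falls 714 m from rest: t = √(2·714/10) = 11.9 s; v = g·t = 119 m/s.
Impact speed = 119 m/s

119.48 m/s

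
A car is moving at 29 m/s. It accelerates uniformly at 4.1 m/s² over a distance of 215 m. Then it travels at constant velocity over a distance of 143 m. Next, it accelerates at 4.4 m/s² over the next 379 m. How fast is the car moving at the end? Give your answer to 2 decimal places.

77.07 m/s

Phase 1 (accelerating): v₀ = 29.0 m/s, a = 4.1 m/s².
v² = v₀² + 2aΔx = 29.0² + 2·4.1·215 = 2600 → v = 51.0 m/s
t = (v − v₀)/a = (51.0 − 29.0)/4.1 = 5.37 s

Phase 2 (constant speed): v₀ = 51.0 m/s, a = 0 m/s².
Constant speed: t = d/v = 143/51.0 = 2.80 s

Phase 3 (accelerating): v₀ = 51.0 m/s, a = 4.4 m/s².
v² = v₀² + 2aΔx = 51.0² + 2·4.4·379 = 5940 → v = 77.1 m/s
t = (v − v₀)/a = (77.1 − 51.0)/4.4 = 5.92 s
Final speed = 77.1 m/s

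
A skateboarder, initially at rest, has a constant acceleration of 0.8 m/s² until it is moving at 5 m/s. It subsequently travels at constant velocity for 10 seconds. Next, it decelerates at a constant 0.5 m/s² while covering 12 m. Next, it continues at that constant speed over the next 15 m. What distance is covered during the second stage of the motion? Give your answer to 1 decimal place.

Phase 1 (accelerating): v₀ = 0 m/s, a = 0.8 m/s².
v = v₀ + at → t = (5 − 0) / 0.8 = 6.25 s
v² = v₀² + 2aΔx → Δx = (5² − 0²)/(2·0.8) = 15.6 m

Phase 2 (constant speed): v₀ = 5.00 m/s, a = 0 m/s².
v = v₀ + at = 5.00 + (0)(10) = 5.00 m/s
Δx = v₀t + ½at² = 5.00·10 + 0.5·0·10² = 50.0 m
Distance in phase 2 = 50.0 m

50.0 m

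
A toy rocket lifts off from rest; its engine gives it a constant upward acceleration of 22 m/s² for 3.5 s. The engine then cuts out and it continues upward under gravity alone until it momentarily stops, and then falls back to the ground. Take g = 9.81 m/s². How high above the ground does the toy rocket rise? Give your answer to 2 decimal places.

Phase 1 (powered ascent): v₀ = 0 m/s, a = 22 m/s².
v = v₀ + at = 0 + (22)(3.5) = 77.0 m/s
Δx = v₀t + ½at² = 0·3.5 + 0.5·22·3.5² = 135 m

Phase 2 (coasting upward): v₀ = 77.0 m/s, a = -9.81 m/s².
v = v₀ + at → t = (0 − 77.0) / -9.81 = 7.85 s
v² = v₀² + 2aΔx → Δx = (0² − 77.0²)/(2·-9.81) = 302 m
Maximum height = 135 + 302 = 437 m

436.94 m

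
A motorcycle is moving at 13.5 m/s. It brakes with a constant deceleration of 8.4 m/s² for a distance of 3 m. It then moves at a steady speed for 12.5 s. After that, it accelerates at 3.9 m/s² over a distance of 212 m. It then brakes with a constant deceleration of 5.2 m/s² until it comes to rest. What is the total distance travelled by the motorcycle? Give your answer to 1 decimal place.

Phase 1 (decelerating): v₀ = 13.5 m/s, a = -8.4 m/s².
v² = v₀² + 2aΔx = 13.5² + 2·-8.4·3 = 132 → v = 11.5 m/s
t = (v − v₀)/a = (11.5 − 13.5)/-8.4 = 0.240 s

Phase 2 (constant speed): v₀ = 11.5 m/s, a = 0 m/s².
v = v₀ + at = 11.5 + (0)(12.5) = 11.5 m/s
Δx = v₀t + ½at² = 11.5·12.5 + 0.5·0·12.5² = 144 m

Phase 3 (accelerating): v₀ = 11.5 m/s, a = 3.9 m/s².
v² = v₀² + 2aΔx = 11.5² + 2·3.9·212 = 1790 → v = 42.3 m/s
t = (v − v₀)/a = (42.3 − 11.5)/3.9 = 7.89 s

Phase 4 (decelerating): v₀ = 42.3 m/s, a = -5.2 m/s².
v = v₀ + at → t = (0 − 42.3) / -5.2 = 8.13 s
v² = v₀² + 2aΔx → Δx = (0² − 42.3²)/(2·-5.2) = 172 m
Total distance = 3.00 + 144 + 212 + 172 = 530 m

530.2 m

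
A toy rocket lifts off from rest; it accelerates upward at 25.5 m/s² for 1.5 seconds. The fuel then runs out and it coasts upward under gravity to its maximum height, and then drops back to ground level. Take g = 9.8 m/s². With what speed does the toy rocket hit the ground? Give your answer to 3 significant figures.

45.0 m/s

Phase 1 (powered ascent): v₀ = 0 m/s, a = 25.5 m/s².
v = v₀ + at = 0 + (25.5)(1.5) = 38.2 m/s
Δx = v₀t + ½at² = 0·1.5 + 0.5·25.5·1.5² = 28.7 m

Phase 2 (coasting upward): v₀ = 38.2 m/s, a = -9.8 m/s².
v = v₀ + at → t = (0 − 38.2) / -9.8 = 3.90 s
v² = v₀² + 2aΔx → Δx = (0² − 38.2²)/(2·-9.8) = 74.6 m

Phase 3 (free fall): v₀ = 0 m/s, a = -9.8 m/s².
Falls 103 m from rest: t = √(2·103/9.8) = 4.59 s; v = g·t = 45.0 m/s.
Impact speed = 45.0 m/s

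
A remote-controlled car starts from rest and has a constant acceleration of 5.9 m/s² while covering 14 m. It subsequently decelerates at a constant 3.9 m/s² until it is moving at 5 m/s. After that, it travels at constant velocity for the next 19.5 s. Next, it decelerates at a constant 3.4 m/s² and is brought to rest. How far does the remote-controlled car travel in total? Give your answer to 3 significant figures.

Phase 1 (accelerating): v₀ = 0 m/s, a = 5.9 m/s².
v² = v₀² + 2aΔx = 0² + 2·5.9·14 = 165 → v = 12.9 m/s
t = (v − v₀)/a = (12.9 − 0)/5.9 = 2.18 s

Phase 2 (decelerating): v₀ = 12.9 m/s, a = -3.9 m/s².
v = v₀ + at → t = (5 − 12.9) / -3.9 = 2.01 s
v² = v₀² + 2aΔx → Δx = (5² − 12.9²)/(2·-3.9) = 18.0 m

Phase 3 (constant speed): v₀ = 5.00 m/s, a = 0 m/s².
v = v₀ + at = 5.00 + (0)(19.5) = 5.00 m/s
Δx = v₀t + ½at² = 5.00·19.5 + 0.5·0·19.5² = 97.5 m

Phase 4 (decelerating): v₀ = 5.00 m/s, a = -3.4 m/s².
v = v₀ + at → t = (0 − 5.00) / -3.4 = 1.47 s
v² = v₀² + 2aΔx → Δx = (0² − 5.00²)/(2·-3.4) = 3.68 m
Total distance = 14.0 + 18.0 + 97.5 + 3.68 = 133 m

133 m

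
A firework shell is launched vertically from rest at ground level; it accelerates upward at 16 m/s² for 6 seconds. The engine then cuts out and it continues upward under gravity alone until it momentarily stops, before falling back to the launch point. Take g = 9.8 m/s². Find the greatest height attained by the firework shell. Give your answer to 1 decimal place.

758.2 m

Phase 1 (powered ascent): v₀ = 0 m/s, a = 16 m/s².
v = v₀ + at = 0 + (16)(6) = 96.0 m/s
Δx = v₀t + ½at² = 0·6 + 0.5·16·6² = 288 m

Phase 2 (coasting upward): v₀ = 96.0 m/s, a = -9.8 m/s².
v = v₀ + at → t = (0 − 96.0) / -9.8 = 9.80 s
v² = v₀² + 2aΔx → Δx = (0² − 96.0²)/(2·-9.8) = 470 m
Maximum height = 288 + 470 = 758 m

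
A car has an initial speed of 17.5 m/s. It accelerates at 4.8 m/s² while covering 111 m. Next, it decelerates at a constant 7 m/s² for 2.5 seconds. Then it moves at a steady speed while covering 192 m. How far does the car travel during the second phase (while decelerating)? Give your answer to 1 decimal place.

Phase 1 (accelerating): v₀ = 17.5 m/s, a = 4.8 m/s².
v² = v₀² + 2aΔx = 17.5² + 2·4.8·111 = 1370 → v = 37.0 m/s
t = (v − v₀)/a = (37.0 − 17.5)/4.8 = 4.07 s

Phase 2 (decelerating): v₀ = 37.0 m/s, a = -7 m/s².
v = v₀ + at = 37.0 + (-7)(2.5) = 19.5 m/s
Δx = v₀t + ½at² = 37.0·2.5 + 0.5·-7·2.5² = 70.7 m
Distance in phase 2 = 70.7 m

70.7 m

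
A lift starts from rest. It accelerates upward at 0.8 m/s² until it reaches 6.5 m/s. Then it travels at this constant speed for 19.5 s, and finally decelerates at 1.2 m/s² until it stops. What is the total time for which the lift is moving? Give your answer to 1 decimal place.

Phase 1 (accelerating): v₀ = 0 m/s, a = 0.8 m/s².
v = v₀ + at → t = (6.5 − 0) / 0.8 = 8.12 s
v² = v₀² + 2aΔx → Δx = (6.5² − 0²)/(2·0.8) = 26.4 m

Phase 2 (constant speed): v₀ = 6.50 m/s, a = 0 m/s².
v = v₀ + at = 6.50 + (0)(19.5) = 6.50 m/s
Δx = v₀t + ½at² = 6.50·19.5 + 0.5·0·19.5² = 127 m

Phase 3 (decelerating): v₀ = 6.50 m/s, a = -1.2 m/s².
v = v₀ + at → t = (0 − 6.50) / -1.2 = 5.42 s
v² = v₀² + 2aΔx → Δx = (0² − 6.50²)/(2·-1.2) = 17.6 m
Total time = 8.12 + 19.5 + 5.42 = 33.0 s

33.0 s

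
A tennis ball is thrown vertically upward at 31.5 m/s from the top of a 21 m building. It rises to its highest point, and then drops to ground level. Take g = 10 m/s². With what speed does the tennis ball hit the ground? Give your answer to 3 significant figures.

Phase 1 (rising): v₀ = 31.5 m/s, a = -10 m/s².
v = v₀ + at → t = (0 − 31.5) / -10 = 3.15 s
v² = v₀² + 2aΔx → Δx = (0² − 31.5²)/(2·-10) = 49.6 m

Phase 2 (falling): v₀ = 0 m/s, a = -10 m/s².
Falls 70.6 m from rest: t = √(2·70.6/10) = 3.76 s; v = g·t = 37.6 m/s.
Final speed = 37.6 m/s

37.6 m/s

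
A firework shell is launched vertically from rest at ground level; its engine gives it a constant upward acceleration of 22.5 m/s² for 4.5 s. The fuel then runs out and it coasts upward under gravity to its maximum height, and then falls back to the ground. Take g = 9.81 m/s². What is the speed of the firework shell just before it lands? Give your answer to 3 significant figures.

Phase 1 (powered ascent): v₀ = 0 m/s, a = 22.5 m/s².
v = v₀ + at = 0 + (22.5)(4.5) = 101 m/s
Δx = v₀t + ½at² = 0·4.5 + 0.5·22.5·4.5² = 228 m

Phase 2 (coasting upward): v₀ = 101 m/s, a = -9.81 m/s².
v = v₀ + at → t = (0 − 101) / -9.81 = 10.3 s
v² = v₀² + 2aΔx → Δx = (0² − 101²)/(2·-9.81) = 523 m

Phase 3 (free fall): v₀ = 0 m/s, a = -9.81 m/s².
Falls 750 m from rest: t = √(2·750/9.81) = 12.4 s; v = g·t = 121 m/s.
Impact speed = 121 m/s

121 m/s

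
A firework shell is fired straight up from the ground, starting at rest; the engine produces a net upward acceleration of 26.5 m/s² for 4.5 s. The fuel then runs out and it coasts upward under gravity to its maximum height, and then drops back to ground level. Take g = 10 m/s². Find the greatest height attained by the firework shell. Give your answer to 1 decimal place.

Phase 1 (powered ascent): v₀ = 0 m/s, a = 26.5 m/s².
v = v₀ + at = 0 + (26.5)(4.5) = 119 m/s
Δx = v₀t + ½at² = 0·4.5 + 0.5·26.5·4.5² = 268 m

Phase 2 (coasting upward): v₀ = 119 m/s, a = -10 m/s².
v = v₀ + at → t = (0 − 119) / -10 = 11.9 s
v² = v₀² + 2aΔx → Δx = (0² − 119²)/(2·-10) = 711 m
Maximum height = 268 + 711 = 979 m

979.3 m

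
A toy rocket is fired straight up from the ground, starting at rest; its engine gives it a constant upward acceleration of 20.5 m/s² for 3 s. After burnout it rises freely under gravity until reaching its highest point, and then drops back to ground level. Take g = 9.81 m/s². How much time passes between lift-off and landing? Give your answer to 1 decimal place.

16.9 s

Phase 1 (powered ascent): v₀ = 0 m/s, a = 20.5 m/s².
v = v₀ + at = 0 + (20.5)(3) = 61.5 m/s
Δx = v₀t + ½at² = 0·3 + 0.5·20.5·3² = 92.2 m

Phase 2 (coasting upward): v₀ = 61.5 m/s, a = -9.81 m/s².
v = v₀ + at → t = (0 − 61.5) / -9.81 = 6.27 s
v² = v₀² + 2aΔx → Δx = (0² − 61.5²)/(2·-9.81) = 193 m

Phase 3 (free fall): v₀ = 0 m/s, a = -9.81 m/s².
Falls 285 m from rest: t = √(2·285/9.81) = 7.62 s; v = g·t = 74.8 m/s.
Total time = 3.00 + 6.27 + 7.62 = 16.9 s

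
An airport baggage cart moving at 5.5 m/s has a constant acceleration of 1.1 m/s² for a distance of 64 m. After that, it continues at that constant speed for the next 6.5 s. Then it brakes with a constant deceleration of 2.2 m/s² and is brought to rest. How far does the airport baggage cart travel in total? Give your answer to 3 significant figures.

Phase 1 (accelerating): v₀ = 5.50 m/s, a = 1.1 m/s².
v² = v₀² + 2aΔx = 5.50² + 2·1.1·64 = 171 → v = 13.1 m/s
t = (v − v₀)/a = (13.1 − 5.50)/1.1 = 6.89 s

Phase 2 (constant speed): v₀ = 13.1 m/s, a = 0 m/s².
v = v₀ + at = 13.1 + (0)(6.5) = 13.1 m/s
Δx = v₀t + ½at² = 13.1·6.5 + 0.5·0·6.5² = 85.0 m

Phase 3 (decelerating): v₀ = 13.1 m/s, a = -2.2 m/s².
v = v₀ + at → t = (0 − 13.1) / -2.2 = 5.94 s
v² = v₀² + 2aΔx → Δx = (0² − 13.1²)/(2·-2.2) = 38.9 m
Total distance = 64.0 + 85.0 + 38.9 = 188 m

188 m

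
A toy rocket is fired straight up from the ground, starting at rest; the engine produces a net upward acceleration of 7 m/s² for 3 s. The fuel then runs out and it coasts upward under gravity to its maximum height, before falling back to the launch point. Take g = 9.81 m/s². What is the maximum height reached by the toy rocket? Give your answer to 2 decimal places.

Phase 1 (powered ascent): v₀ = 0 m/s, a = 7 m/s².
v = v₀ + at = 0 + (7)(3) = 21.0 m/s
Δx = v₀t + ½at² = 0·3 + 0.5·7·3² = 31.5 m

Phase 2 (coasting upward): v₀ = 21.0 m/s, a = -9.81 m/s².
v = v₀ + at → t = (0 − 21.0) / -9.81 = 2.14 s
v² = v₀² + 2aΔx → Δx = (0² − 21.0²)/(2·-9.81) = 22.5 m
Maximum height = 31.5 + 22.5 = 54.0 m

53.98 m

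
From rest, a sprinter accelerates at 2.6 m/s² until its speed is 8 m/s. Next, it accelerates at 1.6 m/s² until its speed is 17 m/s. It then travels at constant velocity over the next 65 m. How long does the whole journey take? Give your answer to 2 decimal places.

12.53 s

Phase 1 (accelerating): v₀ = 0 m/s, a = 2.6 m/s².
v = v₀ + at → t = (8 − 0) / 2.6 = 3.08 s
v² = v₀² + 2aΔx → Δx = (8² − 0²)/(2·2.6) = 12.3 m

Phase 2 (accelerating): v₀ = 8.00 m/s, a = 1.6 m/s².
v = v₀ + at → t = (17 − 8.00) / 1.6 = 5.62 s
v² = v₀² + 2aΔx → Δx = (17² − 8.00²)/(2·1.6) = 70.3 m

Phase 3 (constant speed): v₀ = 17.0 m/s, a = 0 m/s².
Constant speed: t = d/v = 65/17.0 = 3.82 s
Total time = 3.08 + 5.62 + 3.82 = 12.5 s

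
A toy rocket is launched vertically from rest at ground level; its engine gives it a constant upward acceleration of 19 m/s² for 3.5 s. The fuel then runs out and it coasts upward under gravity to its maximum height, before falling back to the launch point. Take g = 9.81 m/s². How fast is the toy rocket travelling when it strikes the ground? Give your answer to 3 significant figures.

Phase 1 (powered ascent): v₀ = 0 m/s, a = 19 m/s².
v = v₀ + at = 0 + (19)(3.5) = 66.5 m/s
Δx = v₀t + ½at² = 0·3.5 + 0.5·19·3.5² = 116 m

Phase 2 (coasting upward): v₀ = 66.5 m/s, a = -9.81 m/s².
v = v₀ + at → t = (0 − 66.5) / -9.81 = 6.78 s
v² = v₀² + 2aΔx → Δx = (0² − 66.5²)/(2·-9.81) = 225 m

Phase 3 (free fall): v₀ = 0 m/s, a = -9.81 m/s².
Falls 342 m from rest: t = √(2·342/9.81) = 8.35 s; v = g·t = 81.9 m/s.
Impact speed = 81.9 m/s

81.9 m/s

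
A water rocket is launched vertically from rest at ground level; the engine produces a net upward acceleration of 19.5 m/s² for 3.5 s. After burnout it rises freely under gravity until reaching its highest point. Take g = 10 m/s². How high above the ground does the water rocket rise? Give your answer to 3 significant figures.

Phase 1 (powered ascent): v₀ = 0 m/s, a = 19.5 m/s².
v = v₀ + at = 0 + (19.5)(3.5) = 68.2 m/s
Δx = v₀t + ½at² = 0·3.5 + 0.5·19.5·3.5² = 119 m

Phase 2 (coasting upward): v₀ = 68.2 m/s, a = -10 m/s².
v = v₀ + at → t = (0 − 68.2) / -10 = 6.83 s
v² = v₀² + 2aΔx → Δx = (0² − 68.2²)/(2·-10) = 233 m
Maximum height = 119 + 233 = 352 m

352 m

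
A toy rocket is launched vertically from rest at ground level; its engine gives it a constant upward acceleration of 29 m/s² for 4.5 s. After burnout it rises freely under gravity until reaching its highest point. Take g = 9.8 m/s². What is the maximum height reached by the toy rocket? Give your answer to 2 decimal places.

Phase 1 (powered ascent): v₀ = 0 m/s, a = 29 m/s².
v = v₀ + at = 0 + (29)(4.5) = 130 m/s
Δx = v₀t + ½at² = 0·4.5 + 0.5·29·4.5² = 294 m

Phase 2 (coasting upward): v₀ = 130 m/s, a = -9.8 m/s².
v = v₀ + at → t = (0 − 130) / -9.8 = 13.3 s
v² = v₀² + 2aΔx → Δx = (0² − 130²)/(2·-9.8) = 869 m
Maximum height = 294 + 869 = 1160 m

1162.52 m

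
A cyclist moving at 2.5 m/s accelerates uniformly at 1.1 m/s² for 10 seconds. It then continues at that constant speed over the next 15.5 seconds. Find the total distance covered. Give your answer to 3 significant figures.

289 m

Phase 1 (accelerating): v₀ = 2.50 m/s, a = 1.1 m/s².
v = v₀ + at = 2.50 + (1.1)(10) = 13.5 m/s
Δx = v₀t + ½at² = 2.50·10 + 0.5·1.1·10² = 80.0 m

Phase 2 (constant speed): v₀ = 13.5 m/s, a = 0 m/s².
v = v₀ + at = 13.5 + (0)(15.5) = 13.5 m/s
Δx = v₀t + ½at² = 13.5·15.5 + 0.5·0·15.5² = 209 m
Total distance = 80.0 + 209 = 289 m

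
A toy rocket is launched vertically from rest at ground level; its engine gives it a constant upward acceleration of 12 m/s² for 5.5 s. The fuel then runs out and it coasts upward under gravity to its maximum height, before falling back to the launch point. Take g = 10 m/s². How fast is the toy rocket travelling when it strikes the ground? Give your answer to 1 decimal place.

Phase 1 (powered ascent): v₀ = 0 m/s, a = 12 m/s².
v = v₀ + at = 0 + (12)(5.5) = 66.0 m/s
Δx = v₀t + ½at² = 0·5.5 + 0.5·12·5.5² = 182 m

Phase 2 (coasting upward): v₀ = 66.0 m/s, a = -10 m/s².
v = v₀ + at → t = (0 − 66.0) / -10 = 6.60 s
v² = v₀² + 2aΔx → Δx = (0² − 66.0²)/(2·-10) = 218 m

Phase 3 (free fall): v₀ = 0 m/s, a = -10 m/s².
Falls 399 m from rest: t = √(2·399/10) = 8.94 s; v = g·t = 89.4 m/s.
Impact speed = 89.4 m/s

89.4 m/s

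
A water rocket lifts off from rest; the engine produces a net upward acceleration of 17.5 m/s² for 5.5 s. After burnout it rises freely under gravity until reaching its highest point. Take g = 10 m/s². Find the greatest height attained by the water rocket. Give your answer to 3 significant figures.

728 m

Phase 1 (powered ascent): v₀ = 0 m/s, a = 17.5 m/s².
v = v₀ + at = 0 + (17.5)(5.5) = 96.2 m/s
Δx = v₀t + ½at² = 0·5.5 + 0.5·17.5·5.5² = 265 m

Phase 2 (coasting upward): v₀ = 96.2 m/s, a = -10 m/s².
v = v₀ + at → t = (0 − 96.2) / -10 = 9.62 s
v² = v₀² + 2aΔx → Δx = (0² − 96.2²)/(2·-10) = 463 m
Maximum height = 265 + 463 = 728 m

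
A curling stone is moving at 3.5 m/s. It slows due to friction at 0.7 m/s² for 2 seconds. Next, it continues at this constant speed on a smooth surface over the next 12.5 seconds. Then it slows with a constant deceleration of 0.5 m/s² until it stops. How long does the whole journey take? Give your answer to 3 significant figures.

18.7 s

Phase 1 (decelerating): v₀ = 3.50 m/s, a = -0.7 m/s².
v = v₀ + at = 3.50 + (-0.7)(2) = 2.10 m/s
Δx = v₀t + ½at² = 3.50·2 + 0.5·-0.7·2² = 5.60 m

Phase 2 (constant speed): v₀ = 2.10 m/s, a = 0 m/s².
v = v₀ + at = 2.10 + (0)(12.5) = 2.10 m/s
Δx = v₀t + ½at² = 2.10·12.5 + 0.5·0·12.5² = 26.2 m

Phase 3 (decelerating): v₀ = 2.10 m/s, a = -0.5 m/s².
v = v₀ + at → t = (0 − 2.10) / -0.5 = 4.20 s
v² = v₀² + 2aΔx → Δx = (0² − 2.10²)/(2·-0.5) = 4.41 m
Total time = 2.00 + 12.5 + 4.20 = 18.7 s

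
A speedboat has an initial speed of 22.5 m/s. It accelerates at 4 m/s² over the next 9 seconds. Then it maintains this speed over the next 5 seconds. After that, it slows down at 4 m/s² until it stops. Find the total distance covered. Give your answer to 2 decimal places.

1084.78 m

Phase 1 (accelerating): v₀ = 22.5 m/s, a = 4 m/s².
v = v₀ + at = 22.5 + (4)(9) = 58.5 m/s
Δx = v₀t + ½at² = 22.5·9 + 0.5·4·9² = 364 m

Phase 2 (constant speed): v₀ = 58.5 m/s, a = 0 m/s².
v = v₀ + at = 58.5 + (0)(5) = 58.5 m/s
Δx = v₀t + ½at² = 58.5·5 + 0.5·0·5² = 292 m

Phase 3 (decelerating): v₀ = 58.5 m/s, a = -4 m/s².
v = v₀ + at → t = (0 − 58.5) / -4 = 14.6 s
v² = v₀² + 2aΔx → Δx = (0² − 58.5²)/(2·-4) = 428 m
Total distance = 364 + 292 + 428 = 1080 m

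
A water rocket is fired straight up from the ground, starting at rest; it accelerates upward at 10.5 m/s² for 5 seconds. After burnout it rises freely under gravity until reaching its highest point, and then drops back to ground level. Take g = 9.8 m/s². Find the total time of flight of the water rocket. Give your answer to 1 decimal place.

17.8 s

Phase 1 (powered ascent): v₀ = 0 m/s, a = 10.5 m/s².
v = v₀ + at = 0 + (10.5)(5) = 52.5 m/s
Δx = v₀t + ½at² = 0·5 + 0.5·10.5·5² = 131 m

Phase 2 (coasting upward): v₀ = 52.5 m/s, a = -9.8 m/s².
v = v₀ + at → t = (0 − 52.5) / -9.8 = 5.36 s
v² = v₀² + 2aΔx → Δx = (0² − 52.5²)/(2·-9.8) = 141 m

Phase 3 (free fall): v₀ = 0 m/s, a = -9.8 m/s².
Falls 272 m from rest: t = √(2·272/9.8) = 7.45 s; v = g·t = 73.0 m/s.
Total time = 5.00 + 5.36 + 7.45 = 17.8 s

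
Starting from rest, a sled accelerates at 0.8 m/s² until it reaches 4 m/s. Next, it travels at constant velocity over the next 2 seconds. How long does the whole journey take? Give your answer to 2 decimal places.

Phase 1 (accelerating): v₀ = 0 m/s, a = 0.8 m/s².
v = v₀ + at → t = (4 − 0) / 0.8 = 5.00 s
v² = v₀² + 2aΔx → Δx = (4² − 0²)/(2·0.8) = 10.0 m

Phase 2 (constant speed): v₀ = 4.00 m/s, a = 0 m/s².
v = v₀ + at = 4.00 + (0)(2) = 4.00 m/s
Δx = v₀t + ½at² = 4.00·2 + 0.5·0·2² = 8.00 m
Total time = 5.00 + 2.00 = 7.00 s

7.00 s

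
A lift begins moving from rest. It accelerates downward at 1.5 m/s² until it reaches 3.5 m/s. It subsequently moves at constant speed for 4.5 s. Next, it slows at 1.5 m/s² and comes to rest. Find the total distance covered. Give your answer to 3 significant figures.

23.9 m

Phase 1 (accelerating): v₀ = 0 m/s, a = 1.5 m/s².
v = v₀ + at → t = (3.5 − 0) / 1.5 = 2.33 s
v² = v₀² + 2aΔx → Δx = (3.5² − 0²)/(2·1.5) = 4.08 m

Phase 2 (constant speed): v₀ = 3.50 m/s, a = 0 m/s².
v = v₀ + at = 3.50 + (0)(4.5) = 3.50 m/s
Δx = v₀t + ½at² = 3.50·4.5 + 0.5·0·4.5² = 15.8 m

Phase 3 (decelerating): v₀ = 3.50 m/s, a = -1.5 m/s².
v = v₀ + at → t = (0 − 3.50) / -1.5 = 2.33 s
v² = v₀² + 2aΔx → Δx = (0² − 3.50²)/(2·-1.5) = 4.08 m
Total distance = 4.08 + 15.8 + 4.08 = 23.9 m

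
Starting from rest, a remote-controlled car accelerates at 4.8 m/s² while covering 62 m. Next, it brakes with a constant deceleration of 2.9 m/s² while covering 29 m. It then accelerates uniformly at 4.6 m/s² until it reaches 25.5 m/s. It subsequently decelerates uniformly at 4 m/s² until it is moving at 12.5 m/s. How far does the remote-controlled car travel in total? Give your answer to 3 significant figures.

177 m

Phase 1 (accelerating): v₀ = 0 m/s, a = 4.8 m/s².
v² = v₀² + 2aΔx = 0² + 2·4.8·62 = 595 → v = 24.4 m/s
t = (v − v₀)/a = (24.4 − 0)/4.8 = 5.08 s

Phase 2 (decelerating): v₀ = 24.4 m/s, a = -2.9 m/s².
v² = v₀² + 2aΔx = 24.4² + 2·-2.9·29 = 427 → v = 20.7 m/s
t = (v − v₀)/a = (20.7 − 24.4)/-2.9 = 1.29 s

Phase 3 (accelerating): v₀ = 20.7 m/s, a = 4.6 m/s².
v = v₀ + at → t = (25.5 − 20.7) / 4.6 = 1.05 s
v² = v₀² + 2aΔx → Δx = (25.5² − 20.7²)/(2·4.6) = 24.3 m

Phase 4 (decelerating): v₀ = 25.5 m/s, a = -4 m/s².
v = v₀ + at → t = (12.5 − 25.5) / -4 = 3.25 s
v² = v₀² + 2aΔx → Δx = (12.5² − 25.5²)/(2·-4) = 61.8 m
Total distance = 62.0 + 29.0 + 24.3 + 61.8 = 177 m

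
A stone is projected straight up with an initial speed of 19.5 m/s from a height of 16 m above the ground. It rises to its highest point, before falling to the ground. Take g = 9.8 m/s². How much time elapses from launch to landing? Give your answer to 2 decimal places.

4.68 s

Phase 1 (rising): v₀ = 19.5 m/s, a = -9.8 m/s².
v = v₀ + at → t = (0 − 19.5) / -9.8 = 1.99 s
v² = v₀² + 2aΔx → Δx = (0² − 19.5²)/(2·-9.8) = 19.4 m

Phase 2 (falling): v₀ = 0 m/s, a = -9.8 m/s².
Falls 35.4 m from rest: t = √(2·35.4/9.8) = 2.69 s; v = g·t = 26.3 m/s.
Total time = 1.99 + 2.69 = 4.68 s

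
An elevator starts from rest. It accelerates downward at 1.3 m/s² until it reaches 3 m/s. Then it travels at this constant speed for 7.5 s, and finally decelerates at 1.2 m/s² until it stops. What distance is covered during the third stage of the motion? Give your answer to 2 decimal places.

Phase 1 (accelerating): v₀ = 0 m/s, a = 1.3 m/s².
v = v₀ + at → t = (3 − 0) / 1.3 = 2.31 s
v² = v₀² + 2aΔx → Δx = (3² − 0²)/(2·1.3) = 3.46 m

Phase 2 (constant speed): v₀ = 3.00 m/s, a = 0 m/s².
v = v₀ + at = 3.00 + (0)(7.5) = 3.00 m/s
Δx = v₀t + ½at² = 3.00·7.5 + 0.5·0·7.5² = 22.5 m

Phase 3 (decelerating): v₀ = 3.00 m/s, a = -1.2 m/s².
v = v₀ + at → t = (0 − 3.00) / -1.2 = 2.50 s
v² = v₀² + 2aΔx → Δx = (0² − 3.00²)/(2·-1.2) = 3.75 m
Distance in phase 3 = 3.75 m

3.75 m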